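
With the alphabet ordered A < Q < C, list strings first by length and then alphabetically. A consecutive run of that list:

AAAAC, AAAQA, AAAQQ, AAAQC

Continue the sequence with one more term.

Find the rightmost character of AAAQC below C, bump it to the next letter, and reset everything to its right to A.

AAACA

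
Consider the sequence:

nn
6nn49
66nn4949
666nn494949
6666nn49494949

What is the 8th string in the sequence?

6666666nn49494949494949

Every step adds 6 to the front and 49 to the end of the previous string.
From 6666nn49494949, 3 further steps: 6666nn49494949 → 66666nn4949494949 → 666666nn494949494949 → (answer).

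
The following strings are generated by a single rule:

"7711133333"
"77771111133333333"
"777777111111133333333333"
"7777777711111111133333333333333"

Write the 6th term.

Each string has the form 7^{2n} 1^{2n+1} 3^{3n+2} (n = 1, 2, …).
For term 6, n = 6, so the run lengths are 12, 13, 20.

777777777777111111111111133333333333333333333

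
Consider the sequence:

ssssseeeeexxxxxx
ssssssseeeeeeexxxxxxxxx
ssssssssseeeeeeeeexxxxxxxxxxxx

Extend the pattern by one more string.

ssssssssssseeeeeeeeeeexxxxxxxxxxxxxxx

Reading off run lengths: s runs 5, 7, 9; e runs 5, 7, 9; x runs 6, 9, 12 — each is linear in n, where the shown terms are n = 2, 3, 4.
For the next term, n = 5, so the run lengths are 11, 11, 15.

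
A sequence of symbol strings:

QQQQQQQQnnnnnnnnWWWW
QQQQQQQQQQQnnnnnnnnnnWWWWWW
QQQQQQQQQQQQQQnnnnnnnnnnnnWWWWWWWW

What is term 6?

Reading off run lengths: Q runs 8, 11, 14; n runs 8, 10, 12; W runs 4, 6, 8 — each is linear in n, where the shown terms are n = 3, 4, 5.
For term 6, n = 8, so the run lengths are 23, 18, 14.

QQQQQQQQQQQQQQQQQQQQQQQnnnnnnnnnnnnnnnnnnWWWWWWWWWWWWWW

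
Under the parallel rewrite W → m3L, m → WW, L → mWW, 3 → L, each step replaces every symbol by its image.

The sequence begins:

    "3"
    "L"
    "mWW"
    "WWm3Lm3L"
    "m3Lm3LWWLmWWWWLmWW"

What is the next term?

WWLmWWWWLmWWm3Lm3LmWWWWm3Lm3Lm3Lm3LmWWWWm3Lm3L

Replace each of the 18 characters of m3Lm3LWWLmWWWWLmWW in place — WW L mWW WW L mWW m3L m3L mWW WW m3L m3L m3L m3L mWW WW m3L m3L — and concatenate.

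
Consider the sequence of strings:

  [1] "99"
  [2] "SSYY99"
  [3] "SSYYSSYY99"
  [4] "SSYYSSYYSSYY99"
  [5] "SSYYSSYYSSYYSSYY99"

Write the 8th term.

Every step adds SSYY at the front: s(k+1) = SSYY·s(k).
From SSYYSSYYSSYYSSYY99, 3 further steps: SSYYSSYYSSYYSSYY99 → SSYYSSYYSSYYSSYYSSYY99 → SSYYSSYYSSYYSSYYSSYYSSYY99 → (answer).

SSYYSSYYSSYYSSYYSSYYSSYYSSYY99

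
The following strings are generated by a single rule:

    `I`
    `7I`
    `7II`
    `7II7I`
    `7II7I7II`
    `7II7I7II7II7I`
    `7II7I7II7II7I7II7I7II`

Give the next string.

7II7I7II7II7I7II7I7II7II7I7II7II7I

This is a Fibonacci-style word recurrence s(k) = s(k−1)·s(k−2): e.g. 7I·I = 7II.
The next term joins 7II7I7II7II7I7II7I7II and 7II7I7II7II7I.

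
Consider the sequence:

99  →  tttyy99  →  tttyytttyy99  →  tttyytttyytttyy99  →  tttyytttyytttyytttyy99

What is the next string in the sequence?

The strings grow by a fixed prefix tttyy each time.
One more step from tttyytttyytttyytttyy99 gives the answer.

tttyytttyytttyytttyytttyy99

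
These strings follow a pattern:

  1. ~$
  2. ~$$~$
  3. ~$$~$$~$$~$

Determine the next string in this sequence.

~$$~$$~$$~$$~$$~$$~$$~$

Every step duplicates the string with '$' between the halves.
One more doubling of ~$$~$$~$$~$ gives the answer.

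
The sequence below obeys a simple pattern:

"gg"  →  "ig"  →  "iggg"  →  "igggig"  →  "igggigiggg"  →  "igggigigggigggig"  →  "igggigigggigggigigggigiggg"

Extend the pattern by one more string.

igggigigggigggigigggigigggigggigigggigggig

Each term (from the third on) is the previous term followed by the one before it: term 3 = ig·gg = iggg.
So term 8 is igggigigggigggigigggigiggg·igggigigggigggig.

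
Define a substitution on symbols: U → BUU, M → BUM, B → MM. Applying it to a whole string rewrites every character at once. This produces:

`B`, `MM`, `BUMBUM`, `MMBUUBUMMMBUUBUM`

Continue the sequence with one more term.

φ(MMBUUBUMMMBUUBUM) expands symbol-by-symbol to BUM BUM MM BUU BUU MM BUU BUM BUM BUM MM BUU BUU MM BUU BUM; joining the 16 pieces gives the next term.

BUMBUMMMBUUBUUMMBUUBUMBUMBUMMMBUUBUUMMBUUBUM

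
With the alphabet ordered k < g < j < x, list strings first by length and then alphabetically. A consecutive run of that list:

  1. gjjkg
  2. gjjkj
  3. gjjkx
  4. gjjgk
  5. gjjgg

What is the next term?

Find the rightmost character of gjjgg below x, bump it to the next letter, and reset everything to its right to k.

gjjgj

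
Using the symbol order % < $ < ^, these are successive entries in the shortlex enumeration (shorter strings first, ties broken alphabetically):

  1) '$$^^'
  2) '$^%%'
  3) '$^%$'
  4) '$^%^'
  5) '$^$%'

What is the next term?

Find the rightmost character of $^$% below ^, bump it to the next letter, and reset everything to its right to %.

$^$$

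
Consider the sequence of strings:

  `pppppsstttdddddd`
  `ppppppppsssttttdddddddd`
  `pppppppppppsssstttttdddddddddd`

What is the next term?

ppppppppppppppsssssttttttdddddddddddd

Reading off run lengths: p runs 5, 8, 11; s runs 2, 3, 4; t runs 3, 4, 5; d runs 6, 8, 10 — each is linear in n, where the shown terms are n = 2, 3, 4.
For the next term, n = 5, so the run lengths are 14, 5, 6, 12.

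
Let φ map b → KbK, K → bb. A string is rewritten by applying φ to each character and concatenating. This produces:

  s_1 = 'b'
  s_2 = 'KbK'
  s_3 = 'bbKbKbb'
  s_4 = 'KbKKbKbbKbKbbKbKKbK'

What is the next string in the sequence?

Applying the rule to each of the 19 symbols of KbKKbKbbKbKbbKbKKbK gives the pieces bb KbK bb bb KbK bb KbK KbK bb KbK bb KbK KbK bb KbK bb bb KbK bb, which concatenate to the answer.

bbKbKbbbbKbKbbKbKKbKbbKbKbbKbKKbKbbKbKbbbbKbKbb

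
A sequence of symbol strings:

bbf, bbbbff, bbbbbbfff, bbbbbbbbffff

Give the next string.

bbbbbbbbbbfffff

The n-th term is 2n b's then n f's (n = 1, 2, …).
For the next term, n = 5, so the run lengths are 10, 5.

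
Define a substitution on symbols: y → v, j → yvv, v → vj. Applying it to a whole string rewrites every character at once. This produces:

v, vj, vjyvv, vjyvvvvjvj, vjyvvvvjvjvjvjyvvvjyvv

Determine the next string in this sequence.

Replace each of the 22 characters of vjyvvvvjvjvjvjyvvvjyvv in place — vj yvv v vj vj vj vj yvv vj yvv vj yvv vj yvv v vj vj vj yvv v vj vj — and concatenate.

vjyvvvvjvjvjvjyvvvjyvvvjyvvvjyvvvvjvjvjyvvvvjvj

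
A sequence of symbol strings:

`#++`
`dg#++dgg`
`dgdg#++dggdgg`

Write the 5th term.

dgdgdgdg#++dggdggdggdgg

Every step adds dg to the front and dgg to the end of the previous string.
From dgdg#++dggdgg, 2 further steps: dgdg#++dggdgg → dgdgdg#++dggdggdgg → (answer).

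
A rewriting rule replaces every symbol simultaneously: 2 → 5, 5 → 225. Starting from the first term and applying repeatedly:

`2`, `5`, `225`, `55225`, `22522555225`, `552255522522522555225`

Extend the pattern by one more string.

Replace each of the 21 characters of 552255522522522555225 in place — 225 225 5 5 225 225 225 5 5 225 5 5 225 5 5 225 225 225 5 5 225 — and concatenate.

2252255522522522555225552255522522522555225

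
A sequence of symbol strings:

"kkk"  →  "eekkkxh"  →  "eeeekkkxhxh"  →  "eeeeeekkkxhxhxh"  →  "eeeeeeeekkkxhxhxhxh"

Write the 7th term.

eeeeeeeeeeeekkkxhxhxhxhxhxh

Every step adds ee to the front and xh to the end of the previous string.
From eeeeeeeekkkxhxhxhxh, 2 further steps: eeeeeeeekkkxhxhxhxh → eeeeeeeeeekkkxhxhxhxhxh → (answer).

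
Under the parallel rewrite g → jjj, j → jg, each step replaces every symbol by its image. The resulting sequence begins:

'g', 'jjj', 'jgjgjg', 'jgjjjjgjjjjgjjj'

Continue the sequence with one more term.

jgjjjjgjgjgjgjjjjgjgjgjgjjjjgjgjg

φ(jgjjjjgjjjjgjjj) expands symbol-by-symbol to jg jjj jg jg jg jg jjj jg jg jg jg jjj jg jg jg; joining the 15 pieces gives the next term.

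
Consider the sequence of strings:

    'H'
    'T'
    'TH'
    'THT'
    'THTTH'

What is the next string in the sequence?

THTTHTHT

This is a Fibonacci-style word recurrence s(k) = s(k−1)·s(k−2): e.g. T·H = TH.
So term 6 is THTTH·THT.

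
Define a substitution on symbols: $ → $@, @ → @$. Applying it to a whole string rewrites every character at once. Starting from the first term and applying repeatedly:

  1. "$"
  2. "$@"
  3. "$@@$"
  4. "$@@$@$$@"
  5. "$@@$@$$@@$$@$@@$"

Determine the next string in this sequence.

Rewriting the 16 symbols of $@@$@$$@@$$@$@@$ one by one yields $@ @$ @$ $@ @$ $@ $@ @$ @$ $@ $@ @$ $@ @$ @$ $@; concatenated:

$@@$@$$@@$$@$@@$@$$@$@@$$@@$@$$@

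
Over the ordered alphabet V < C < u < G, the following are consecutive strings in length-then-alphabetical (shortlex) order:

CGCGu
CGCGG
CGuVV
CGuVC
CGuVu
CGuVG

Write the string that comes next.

CGuCV

Find the rightmost character of CGuVG below G, bump it to the next letter, and reset everything to its right to V.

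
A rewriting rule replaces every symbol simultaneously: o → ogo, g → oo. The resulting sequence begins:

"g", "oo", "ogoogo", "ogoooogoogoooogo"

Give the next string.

ogoooogoogoogoogoooogoogoooogoogoogoogoooogo

φ(ogoooogoogoooogo) expands symbol-by-symbol to ogo oo ogo ogo ogo ogo oo ogo ogo oo ogo ogo ogo ogo oo ogo; joining the 16 pieces gives the next term.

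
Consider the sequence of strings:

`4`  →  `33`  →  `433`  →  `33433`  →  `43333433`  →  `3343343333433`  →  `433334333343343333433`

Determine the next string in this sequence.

3343343333433433334333343343333433

This is a Fibonacci-style word recurrence s(k) = s(k−2)·s(k−1): e.g. 4·33 = 433.
Continuing: 3343343333433 · 433334333343343333433 gives term 8.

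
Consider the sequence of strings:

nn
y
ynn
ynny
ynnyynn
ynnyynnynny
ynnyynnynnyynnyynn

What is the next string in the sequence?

This is a Fibonacci-style word recurrence s(k) = s(k−1)·s(k−2): e.g. y·nn = ynn.
The next term joins ynnyynnynnyynnyynn and ynnyynnynny.

ynnyynnynnyynnyynnynnyynnynny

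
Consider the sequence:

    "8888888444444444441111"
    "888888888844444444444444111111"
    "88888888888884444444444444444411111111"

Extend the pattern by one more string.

The n-th term is 3n-2 8's then 3n+2 4's then 2n-2 1's, where the shown terms are n = 3, 4, 5.
Setting n = 6 gives 16, 20, 10 characters in each block.

8888888888888888444444444444444444441111111111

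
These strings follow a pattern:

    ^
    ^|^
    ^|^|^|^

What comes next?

Each string is two copies of the previous one joined by '|'.
One more doubling of ^|^|^|^ gives the answer.

^|^|^|^|^|^|^|^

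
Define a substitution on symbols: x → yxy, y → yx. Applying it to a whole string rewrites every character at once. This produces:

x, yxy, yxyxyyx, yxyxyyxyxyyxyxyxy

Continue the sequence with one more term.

Rewriting the 17 symbols of yxyxyyxyxyyxyxyxy one by one yields yx yxy yx yxy yx yx yxy yx yxy yx yx yxy yx yxy yx yxy yx; concatenated:

yxyxyyxyxyyxyxyxyyxyxyyxyxyxyyxyxyyxyxyyx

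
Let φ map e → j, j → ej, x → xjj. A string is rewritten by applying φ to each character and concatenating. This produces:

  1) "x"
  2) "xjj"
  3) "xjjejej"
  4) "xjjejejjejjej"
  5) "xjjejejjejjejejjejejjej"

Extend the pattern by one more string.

φ(xjjejejjejjejejjejejjej) expands symbol-by-symbol to xjj ej ej j ej j ej ej j ej ej j ej j ej ej j ej j ej ej j ej; joining the 23 pieces gives the next term.

xjjejejjejjejejjejejjejjejejjejjejejjej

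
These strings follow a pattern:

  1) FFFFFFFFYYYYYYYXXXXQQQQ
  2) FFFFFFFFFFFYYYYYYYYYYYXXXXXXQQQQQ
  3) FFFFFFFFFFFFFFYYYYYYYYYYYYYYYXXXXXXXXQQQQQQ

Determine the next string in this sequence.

FFFFFFFFFFFFFFFFFYYYYYYYYYYYYYYYYYYYXXXXXXXXXXQQQQQQQ

Each string has the form F^{3n+2} Y^{4n-1} X^{2n} Q^{n+2}, where the shown terms are n = 2, 3, 4.
For the next term, n = 5, so the run lengths are 17, 19, 10, 7.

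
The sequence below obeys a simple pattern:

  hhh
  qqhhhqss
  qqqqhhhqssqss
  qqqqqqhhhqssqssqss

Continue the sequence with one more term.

Every step adds qq to the front and qss to the end of the previous string.
So the next term is qq·qqqqqqhhhqssqssqss·qss.

qqqqqqqqhhhqssqssqssqss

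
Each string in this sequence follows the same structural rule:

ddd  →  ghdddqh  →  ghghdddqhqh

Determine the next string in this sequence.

Every step adds gh to the front and qh to the end of the previous string.
One more step from ghghdddqhqh gives the answer.

ghghghdddqhqhqh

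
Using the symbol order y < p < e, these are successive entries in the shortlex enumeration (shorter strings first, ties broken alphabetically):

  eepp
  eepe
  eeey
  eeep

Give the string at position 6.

yyyyy

Advancing 2 positions from eeep through eeep → eeee reaches term 6.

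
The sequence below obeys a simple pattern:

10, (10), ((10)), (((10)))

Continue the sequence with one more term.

((((10))))

Every step adds ( to the front and ) to the end of the previous string.
One more step from (((10))) gives the answer.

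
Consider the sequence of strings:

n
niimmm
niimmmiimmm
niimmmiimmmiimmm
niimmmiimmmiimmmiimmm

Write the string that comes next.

Every step adds iimmm to the end: s(k+1) = s(k)·iimmm.
So the next term is niimmmiimmmiimmmiimmm·iimmm.

niimmmiimmmiimmmiimmmiimmm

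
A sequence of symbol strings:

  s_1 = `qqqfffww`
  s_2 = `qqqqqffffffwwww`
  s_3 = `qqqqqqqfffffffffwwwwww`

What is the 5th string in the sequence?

Reading off run lengths: q runs 3, 5, 7; f runs 3, 6, 9; w runs 2, 4, 6 — each is linear in n (n = 1, 2, …).
At n = 5 the blocks have lengths 11, 15, 10.

qqqqqqqqqqqfffffffffffffffwwwwwwwwww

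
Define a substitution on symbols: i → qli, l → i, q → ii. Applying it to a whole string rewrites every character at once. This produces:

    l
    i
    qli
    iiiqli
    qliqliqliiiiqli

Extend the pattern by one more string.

φ(qliqliqliiiiqli) expands symbol-by-symbol to ii i qli ii i qli ii i qli qli qli qli ii i qli; joining the 15 pieces gives the next term.

iiiqliiiiqliiiiqliqliqliqliiiiqli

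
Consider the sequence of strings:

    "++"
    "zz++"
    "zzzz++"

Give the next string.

zzzzzz++

The strings grow by a fixed prefix zz each time.
One more step from zzzz++ gives the answer.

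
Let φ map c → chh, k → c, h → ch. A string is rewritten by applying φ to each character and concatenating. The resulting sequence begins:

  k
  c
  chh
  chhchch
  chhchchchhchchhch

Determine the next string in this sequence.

chhchchchhchchhchchhchchchhchchhchchchhch

φ(chhchchchhchchhch) expands symbol-by-symbol to chh ch ch chh ch chh ch chh ch ch chh ch chh ch ch chh ch; joining the 17 pieces gives the next term.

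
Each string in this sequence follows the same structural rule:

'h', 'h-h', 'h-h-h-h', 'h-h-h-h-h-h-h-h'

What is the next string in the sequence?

h-h-h-h-h-h-h-h-h-h-h-h-h-h-h-h

Each string is two copies of the previous one joined by '-'.
So the next term is two copies of h-h-h-h-h-h-h-h with '-' between the halves.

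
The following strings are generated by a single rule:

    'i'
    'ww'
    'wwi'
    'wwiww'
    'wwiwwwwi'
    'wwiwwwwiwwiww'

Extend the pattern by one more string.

From term 3 onward, concatenate the last term with the second-to-last: ww·i = wwi, wwi·ww = wwiww, …
Continuing: wwiwwwwiwwiww · wwiwwwwi gives term 7.

wwiwwwwiwwiwwwwiwwwwi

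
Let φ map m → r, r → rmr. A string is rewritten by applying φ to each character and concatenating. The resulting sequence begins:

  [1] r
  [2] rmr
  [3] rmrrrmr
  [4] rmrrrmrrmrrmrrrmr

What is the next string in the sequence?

rmrrrmrrmrrmrrrmrrmrrrmrrmrrrmrrmrrmrrrmr

Replace each of the 17 characters of rmrrrmrrmrrmrrrmr in place — rmr r rmr rmr rmr r rmr rmr r rmr rmr r rmr rmr rmr r rmr — and concatenate.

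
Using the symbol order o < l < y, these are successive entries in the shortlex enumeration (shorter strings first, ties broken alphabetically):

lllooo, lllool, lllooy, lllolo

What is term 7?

Stepping forward 3 times from lllolo: lllolo → llloll → llloly, then the target.

llloyo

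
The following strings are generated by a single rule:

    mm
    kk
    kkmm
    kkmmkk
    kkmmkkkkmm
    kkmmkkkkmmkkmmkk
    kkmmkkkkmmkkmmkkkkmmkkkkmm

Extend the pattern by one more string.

Each term (from the third on) is the previous term followed by the one before it: term 3 = kk·mm = kkmm.
The next term joins kkmmkkkkmmkkmmkkkkmmkkkkmm and kkmmkkkkmmkkmmkk.

kkmmkkkkmmkkmmkkkkmmkkkkmmkkmmkkkkmmkkmmkk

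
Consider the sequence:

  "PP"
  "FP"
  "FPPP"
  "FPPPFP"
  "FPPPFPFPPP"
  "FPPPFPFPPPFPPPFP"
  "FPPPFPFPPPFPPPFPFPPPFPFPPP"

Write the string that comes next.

FPPPFPFPPPFPPPFPFPPPFPFPPPFPPPFPFPPPFPPPFP

From term 3 onward, concatenate the last term with the second-to-last: FP·PP = FPPP, FPPP·FP = FPPPFP, …
Continuing: FPPPFPFPPPFPPPFPFPPPFPFPPP · FPPPFPFPPPFPPPFP gives term 8.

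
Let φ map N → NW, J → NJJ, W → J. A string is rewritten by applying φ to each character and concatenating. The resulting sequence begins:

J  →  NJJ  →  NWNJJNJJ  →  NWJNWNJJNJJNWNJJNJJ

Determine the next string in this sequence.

Rewriting the 19 symbols of NWJNWNJJNJJNWNJJNJJ one by one yields NW J NJJ NW J NW NJJ NJJ NW NJJ NJJ NW J NW NJJ NJJ NW NJJ NJJ; concatenated:

NWJNJJNWJNWNJJNJJNWNJJNJJNWJNWNJJNJJNWNJJNJJ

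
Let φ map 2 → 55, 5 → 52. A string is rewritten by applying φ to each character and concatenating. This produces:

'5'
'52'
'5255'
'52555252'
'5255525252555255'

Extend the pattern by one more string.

Replace each of the 16 characters of 5255525252555255 in place — 52 55 52 52 52 55 52 55 52 55 52 52 52 55 52 52 — and concatenate.

52555252525552555255525252555252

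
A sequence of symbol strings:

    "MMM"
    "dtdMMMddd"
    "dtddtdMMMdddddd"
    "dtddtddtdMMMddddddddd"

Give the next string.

s(k+1) = dtd·s(k)·ddd, so each term gains dtd as a prefix and ddd as a suffix.
So the next term is dtd·dtddtddtdMMMddddddddd·ddd.

dtddtddtddtdMMMdddddddddddd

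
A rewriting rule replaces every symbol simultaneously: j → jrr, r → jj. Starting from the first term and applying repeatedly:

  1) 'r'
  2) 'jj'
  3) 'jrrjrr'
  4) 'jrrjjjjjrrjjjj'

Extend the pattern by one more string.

Rewriting the 14 symbols of jrrjjjjjrrjjjj one by one yields jrr jj jj jrr jrr jrr jrr jrr jj jj jrr jrr jrr jrr; concatenated:

jrrjjjjjrrjrrjrrjrrjrrjjjjjrrjrrjrrjrr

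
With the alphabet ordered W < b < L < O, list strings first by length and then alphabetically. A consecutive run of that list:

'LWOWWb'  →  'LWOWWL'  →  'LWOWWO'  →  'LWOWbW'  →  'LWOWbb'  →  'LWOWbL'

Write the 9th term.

LWOWLb

Continuing the enumeration 3 steps past LWOWbL: LWOWbL → LWOWbO → LWOWLW → (answer).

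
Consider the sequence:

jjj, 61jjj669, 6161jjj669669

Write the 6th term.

6161616161jjj669669669669669

Every step adds 61 to the front and 669 to the end of the previous string.
From 6161jjj669669, 3 further steps: 6161jjj669669 → 616161jjj669669669 → 61616161jjj669669669669 → (answer).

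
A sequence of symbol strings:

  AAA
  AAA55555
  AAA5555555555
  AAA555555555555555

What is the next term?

AAA55555555555555555555

Every step adds 55555 to the end: s(k+1) = s(k)·55555.
So the next term is AAA555555555555555·55555.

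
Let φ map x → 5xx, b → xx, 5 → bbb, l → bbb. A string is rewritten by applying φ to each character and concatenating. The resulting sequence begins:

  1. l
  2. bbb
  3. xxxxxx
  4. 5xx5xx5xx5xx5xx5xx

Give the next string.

bbb5xx5xxbbb5xx5xxbbb5xx5xxbbb5xx5xxbbb5xx5xxbbb5xx5xx

φ(5xx5xx5xx5xx5xx5xx) expands symbol-by-symbol to bbb 5xx 5xx bbb 5xx 5xx bbb 5xx 5xx bbb 5xx 5xx bbb 5xx 5xx bbb 5xx 5xx; joining the 18 pieces gives the next term.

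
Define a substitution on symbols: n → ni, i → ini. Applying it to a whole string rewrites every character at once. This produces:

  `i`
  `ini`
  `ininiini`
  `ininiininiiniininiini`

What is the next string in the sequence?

φ(ininiininiiniininiini) expands symbol-by-symbol to ini ni ini ni ini ini ni ini ni ini ini ni ini ini ni ini ni ini ini ni ini; joining the 21 pieces gives the next term.

ininiininiiniininiininiiniininiiniininiininiiniininiini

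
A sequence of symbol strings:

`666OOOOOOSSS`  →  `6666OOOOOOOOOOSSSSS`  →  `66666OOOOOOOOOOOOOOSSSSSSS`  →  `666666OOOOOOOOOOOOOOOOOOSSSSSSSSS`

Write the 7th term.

Each string has the form 6^{n+2} O^{4n+2} S^{2n+1} (n = 1, 2, …).
Setting n = 7 gives 9, 30, 15 characters in each block.

666666666OOOOOOOOOOOOOOOOOOOOOOOOOOOOOOSSSSSSSSSSSSSSS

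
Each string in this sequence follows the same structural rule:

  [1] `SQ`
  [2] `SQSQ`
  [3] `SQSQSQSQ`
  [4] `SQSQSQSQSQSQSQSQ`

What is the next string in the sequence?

SQSQSQSQSQSQSQSQSQSQSQSQSQSQSQSQ

Every step duplicates the string.
So the next term is two copies of SQSQSQSQSQSQSQSQ.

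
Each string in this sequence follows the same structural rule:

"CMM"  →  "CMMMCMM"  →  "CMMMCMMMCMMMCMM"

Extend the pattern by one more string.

CMMMCMMMCMMMCMMMCMMMCMMMCMMMCMM

Each string is two copies of the previous one joined by 'M'.
So the next term is two copies of CMMMCMMMCMMMCMM with 'M' between the halves.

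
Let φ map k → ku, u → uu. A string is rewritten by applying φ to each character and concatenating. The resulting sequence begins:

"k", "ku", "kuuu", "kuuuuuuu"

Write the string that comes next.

Rewriting each symbol of kuuuuuuu: k→ku, u→uu, u→uu, u→uu, u→uu, u→uu, u→uu, u→uu, which concatenates to ku uu uu uu uu uu uu uu.

kuuuuuuuuuuuuuuu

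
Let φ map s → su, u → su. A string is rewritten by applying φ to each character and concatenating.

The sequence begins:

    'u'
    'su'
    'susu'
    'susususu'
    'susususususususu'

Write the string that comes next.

susususususususususususususususu

Applying the rule to each of the 16 symbols of susususususususu gives the pieces su su su su su su su su su su su su su su su su, which concatenate to the answer.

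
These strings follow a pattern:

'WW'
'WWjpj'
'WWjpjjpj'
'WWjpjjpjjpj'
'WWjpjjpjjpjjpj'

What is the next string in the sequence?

WWjpjjpjjpjjpjjpj

The strings grow by a fixed suffix jpj each time.
One more step from WWjpjjpjjpjjpj gives the answer.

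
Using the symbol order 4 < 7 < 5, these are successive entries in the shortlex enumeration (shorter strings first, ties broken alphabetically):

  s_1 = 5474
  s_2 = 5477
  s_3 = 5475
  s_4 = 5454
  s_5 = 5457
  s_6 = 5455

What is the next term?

The successor of 5455 increments the rightmost position that isn't already 5 and resets every position after it to 4.

5744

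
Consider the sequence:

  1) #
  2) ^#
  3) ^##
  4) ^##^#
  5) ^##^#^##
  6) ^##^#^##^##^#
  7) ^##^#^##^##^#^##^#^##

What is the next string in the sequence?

^##^#^##^##^#^##^#^##^##^#^##^##^#

From term 3 onward, concatenate the last term with the second-to-last: ^#·# = ^##, ^##·^# = ^##^#, …
The next term joins ^##^#^##^##^#^##^#^## and ^##^#^##^##^#.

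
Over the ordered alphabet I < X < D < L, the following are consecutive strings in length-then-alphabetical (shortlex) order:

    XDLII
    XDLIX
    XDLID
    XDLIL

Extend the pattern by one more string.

Treat XDLIL as a base-4 numeral over the given alphabet and add one, carrying through any trailing L's.

XDLXI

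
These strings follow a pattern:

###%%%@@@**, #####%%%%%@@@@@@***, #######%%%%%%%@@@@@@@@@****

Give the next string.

#########%%%%%%%%%@@@@@@@@@@@@*****

The n-th term is 2n+1 #'s then 2n+1 %'s then 3n @'s then n+1 *'s (n = 1, 2, …).
Setting n = 4 gives 9, 9, 12, 5 characters in each block.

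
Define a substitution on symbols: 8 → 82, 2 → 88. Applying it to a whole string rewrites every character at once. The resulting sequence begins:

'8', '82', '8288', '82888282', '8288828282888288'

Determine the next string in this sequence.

φ(8288828282888288) expands symbol-by-symbol to 82 88 82 82 82 88 82 88 82 88 82 82 82 88 82 82; joining the 16 pieces gives the next term.

82888282828882888288828282888282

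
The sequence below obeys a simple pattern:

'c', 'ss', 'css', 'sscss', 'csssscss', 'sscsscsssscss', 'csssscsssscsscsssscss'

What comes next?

sscsscsssscsscsssscsssscsscsssscss

From term 3 onward, concatenate the second-to-last term with the last: c·ss = css, ss·css = sscss, …
Continuing: sscsscsssscss · csssscsssscsscsssscss gives term 8.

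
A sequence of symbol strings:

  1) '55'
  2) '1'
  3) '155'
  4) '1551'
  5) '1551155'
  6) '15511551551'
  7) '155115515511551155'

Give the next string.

15511551551155115515511551551

This is a Fibonacci-style word recurrence s(k) = s(k−1)·s(k−2): e.g. 1·55 = 155.
The next term joins 155115515511551155 and 15511551551.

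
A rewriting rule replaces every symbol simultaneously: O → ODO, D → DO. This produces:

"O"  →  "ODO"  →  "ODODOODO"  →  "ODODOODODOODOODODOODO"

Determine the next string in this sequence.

Replace each of the 21 characters of ODODOODODOODOODODOODO in place — ODO DO ODO DO ODO ODO DO ODO DO ODO ODO DO ODO ODO DO ODO DO ODO ODO DO ODO — and concatenate.

ODODOODODOODOODODOODODOODOODODOODOODODOODODOODOODODOODO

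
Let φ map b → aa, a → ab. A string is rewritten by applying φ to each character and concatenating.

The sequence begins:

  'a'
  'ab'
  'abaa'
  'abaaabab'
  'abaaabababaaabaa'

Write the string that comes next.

Replace each of the 16 characters of abaaabababaaabaa in place — ab aa ab ab ab aa ab aa ab aa ab ab ab aa ab ab — and concatenate.

abaaabababaaabaaabaaabababaaabab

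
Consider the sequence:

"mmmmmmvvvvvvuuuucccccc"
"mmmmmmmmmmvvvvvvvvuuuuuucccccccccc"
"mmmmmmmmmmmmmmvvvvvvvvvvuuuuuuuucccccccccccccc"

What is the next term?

mmmmmmmmmmmmmmmmmmvvvvvvvvvvvvuuuuuuuuuucccccccccccccccccc

Reading off run lengths: m runs 6, 10, 14; v runs 6, 8, 10; u runs 4, 6, 8; c runs 6, 10, 14 — each is linear in n, where the shown terms are n = 2, 3, 4.
For the next term, n = 5, so the run lengths are 18, 12, 10, 18.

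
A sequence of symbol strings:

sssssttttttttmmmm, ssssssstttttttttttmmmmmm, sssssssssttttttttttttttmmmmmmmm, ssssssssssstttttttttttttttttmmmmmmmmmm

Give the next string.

Term n consists of 2n+1 s's, followed by 3n+2 t's, followed by 2n m's, where the shown terms are n = 2, 3, 4, 5.
For the next term, n = 6, so the run lengths are 13, 20, 12.

sssssssssssssttttttttttttttttttttmmmmmmmmmmmm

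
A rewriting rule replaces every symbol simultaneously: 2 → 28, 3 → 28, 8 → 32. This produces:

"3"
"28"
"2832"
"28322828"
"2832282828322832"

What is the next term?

Rewriting the 16 symbols of 2832282828322832 one by one yields 28 32 28 28 28 32 28 32 28 32 28 28 28 32 28 28; concatenated:

28322828283228322832282828322828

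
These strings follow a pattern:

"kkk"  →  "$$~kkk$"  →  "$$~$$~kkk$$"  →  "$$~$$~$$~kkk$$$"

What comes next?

Each term wraps the previous one in $$~ on the left and $ on the right.
One more step from $$~$$~$$~kkk$$$ gives the answer.

$$~$$~$$~$$~kkk$$$$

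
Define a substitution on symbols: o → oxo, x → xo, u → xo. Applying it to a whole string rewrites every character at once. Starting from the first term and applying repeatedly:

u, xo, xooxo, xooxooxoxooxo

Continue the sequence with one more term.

xooxooxoxooxooxoxooxoxooxooxoxooxo

φ(xooxooxoxooxo) expands symbol-by-symbol to xo oxo oxo xo oxo oxo xo oxo xo oxo oxo xo oxo; joining the 13 pieces gives the next term.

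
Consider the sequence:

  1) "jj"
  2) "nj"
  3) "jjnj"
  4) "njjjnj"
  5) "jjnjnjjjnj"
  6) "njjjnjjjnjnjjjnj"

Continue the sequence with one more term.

jjnjnjjjnjnjjjnjjjnjnjjjnj

From term 3 onward, concatenate the second-to-last term with the last: jj·nj = jjnj, nj·jjnj = njjjnj, …
So term 7 is jjnjnjjjnj·njjjnjjjnjnjjjnj.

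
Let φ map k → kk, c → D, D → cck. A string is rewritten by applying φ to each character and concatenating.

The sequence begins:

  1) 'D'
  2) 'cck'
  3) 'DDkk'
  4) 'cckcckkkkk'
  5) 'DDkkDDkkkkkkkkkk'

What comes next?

cckcckkkkkcckcckkkkkkkkkkkkkkkkkkkkk

Replace each of the 16 characters of DDkkDDkkkkkkkkkk in place — cck cck kk kk cck cck kk kk kk kk kk kk kk kk kk kk — and concatenate.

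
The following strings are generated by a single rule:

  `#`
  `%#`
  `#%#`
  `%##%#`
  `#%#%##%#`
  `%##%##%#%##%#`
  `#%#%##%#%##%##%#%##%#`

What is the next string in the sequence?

From term 3 onward, concatenate the second-to-last term with the last: #·%# = #%#, %#·#%# = %##%#, …
Continuing: %##%##%#%##%# · #%#%##%#%##%##%#%##%# gives term 8.

%##%##%#%##%##%#%##%#%##%##%#%##%#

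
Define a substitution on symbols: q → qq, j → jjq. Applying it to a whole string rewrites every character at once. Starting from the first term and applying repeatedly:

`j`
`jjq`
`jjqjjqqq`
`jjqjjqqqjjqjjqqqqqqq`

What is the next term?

Rewriting the 20 symbols of jjqjjqqqjjqjjqqqqqqq one by one yields jjq jjq qq jjq jjq qq qq qq jjq jjq qq jjq jjq qq qq qq qq qq qq qq; concatenated:

jjqjjqqqjjqjjqqqqqqqjjqjjqqqjjqjjqqqqqqqqqqqqqqq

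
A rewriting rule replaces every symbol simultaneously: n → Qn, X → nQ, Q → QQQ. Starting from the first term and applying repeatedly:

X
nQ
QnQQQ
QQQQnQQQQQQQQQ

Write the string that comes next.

Applying the rule to each of the 14 symbols of QQQQnQQQQQQQQQ gives the pieces QQQ QQQ QQQ QQQ Qn QQQ QQQ QQQ QQQ QQQ QQQ QQQ QQQ QQQ, which concatenate to the answer.

QQQQQQQQQQQQQnQQQQQQQQQQQQQQQQQQQQQQQQQQQ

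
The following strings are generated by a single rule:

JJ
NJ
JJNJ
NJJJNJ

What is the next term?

From term 3 onward, concatenate the second-to-last term with the last: JJ·NJ = JJNJ, NJ·JJNJ = NJJJNJ, …
The next term joins JJNJ and NJJJNJ.

JJNJNJJJNJ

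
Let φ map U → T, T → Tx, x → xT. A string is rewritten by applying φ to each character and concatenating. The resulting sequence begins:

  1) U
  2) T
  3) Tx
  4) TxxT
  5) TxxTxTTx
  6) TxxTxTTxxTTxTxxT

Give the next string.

Rewriting the 16 symbols of TxxTxTTxxTTxTxxT one by one yields Tx xT xT Tx xT Tx Tx xT xT Tx Tx xT Tx xT xT Tx; concatenated:

TxxTxTTxxTTxTxxTxTTxTxxTTxxTxTTx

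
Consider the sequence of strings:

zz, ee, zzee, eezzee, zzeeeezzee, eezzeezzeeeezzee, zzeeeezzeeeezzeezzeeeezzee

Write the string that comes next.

eezzeezzeeeezzeezzeeeezzeeeezzeezzeeeezzee

This is a Fibonacci-style word recurrence s(k) = s(k−2)·s(k−1): e.g. zz·ee = zzee.
Continuing: eezzeezzeeeezzee · zzeeeezzeeeezzeezzeeeezzee gives term 8.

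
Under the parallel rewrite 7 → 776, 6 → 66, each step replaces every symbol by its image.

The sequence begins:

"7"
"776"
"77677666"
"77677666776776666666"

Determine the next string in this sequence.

Replace each of the 20 characters of 77677666776776666666 in place — 776 776 66 776 776 66 66 66 776 776 66 776 776 66 66 66 66 66 66 66 — and concatenate.

776776667767766666667767766677677666666666666666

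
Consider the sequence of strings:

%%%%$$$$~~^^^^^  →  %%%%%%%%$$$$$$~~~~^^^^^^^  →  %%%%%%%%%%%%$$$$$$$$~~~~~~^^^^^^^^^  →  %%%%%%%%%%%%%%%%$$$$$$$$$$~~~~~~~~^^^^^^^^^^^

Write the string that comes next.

%%%%%%%%%%%%%%%%%%%%$$$$$$$$$$$$~~~~~~~~~~^^^^^^^^^^^^^

Term n consists of 4n %'s, followed by 2n+2 $'s, followed by 2n ~'s, followed by 2n+3 ^'s (n = 1, 2, …).
For the next term, n = 5, so the run lengths are 20, 12, 10, 13.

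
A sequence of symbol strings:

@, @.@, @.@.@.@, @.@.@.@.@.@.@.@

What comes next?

Each string is two copies of the previous one joined by '.'.
Doubling @.@.@.@.@.@.@.@ with '.' between the halves:

@.@.@.@.@.@.@.@.@.@.@.@.@.@.@.@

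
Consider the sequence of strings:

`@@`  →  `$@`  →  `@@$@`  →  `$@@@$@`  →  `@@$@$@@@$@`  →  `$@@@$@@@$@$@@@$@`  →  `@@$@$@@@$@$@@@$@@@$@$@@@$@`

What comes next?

$@@@$@@@$@$@@@$@@@$@$@@@$@$@@@$@@@$@$@@@$@

Each term (from the third on) is the two preceding terms concatenated in order: term 3 = @@·$@ = @@$@.
The next term joins $@@@$@@@$@$@@@$@ and @@$@$@@@$@$@@@$@@@$@$@@@$@.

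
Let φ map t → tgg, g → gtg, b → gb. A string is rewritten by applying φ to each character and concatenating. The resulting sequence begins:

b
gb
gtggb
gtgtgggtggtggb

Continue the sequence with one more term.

φ(gtgtgggtggtggb) expands symbol-by-symbol to gtg tgg gtg tgg gtg gtg gtg tgg gtg gtg tgg gtg gtg gb; joining the 14 pieces gives the next term.

gtgtgggtgtgggtggtggtgtgggtggtgtgggtggtggb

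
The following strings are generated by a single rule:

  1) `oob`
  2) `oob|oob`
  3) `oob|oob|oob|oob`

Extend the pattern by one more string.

s(k+1) = s(k)·|·s(k) — each term doubles the last with '|' between the halves.
One more doubling of oob|oob|oob|oob gives the answer.

oob|oob|oob|oob|oob|oob|oob|oob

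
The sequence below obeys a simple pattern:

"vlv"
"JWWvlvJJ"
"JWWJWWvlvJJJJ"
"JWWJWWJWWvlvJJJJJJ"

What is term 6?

s(k+1) = JWW·s(k)·JJ, so each term gains JWW as a prefix and JJ as a suffix.
From JWWJWWJWWvlvJJJJJJ, 2 further steps: JWWJWWJWWvlvJJJJJJ → JWWJWWJWWJWWvlvJJJJJJJJ → (answer).

JWWJWWJWWJWWJWWvlvJJJJJJJJJJ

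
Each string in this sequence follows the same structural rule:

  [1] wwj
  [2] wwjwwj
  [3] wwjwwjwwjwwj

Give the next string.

wwjwwjwwjwwjwwjwwjwwjwwj

s(k+1) = s(k)·s(k) — each term doubles the last.
So the next term is two copies of wwjwwjwwjwwj.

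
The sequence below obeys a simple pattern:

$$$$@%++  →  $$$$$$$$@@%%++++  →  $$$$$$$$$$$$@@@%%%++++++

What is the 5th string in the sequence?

The n-th term is 4n $'s then n @'s then n %'s then 2n +'s (n = 1, 2, …).
Setting n = 5 gives 20, 5, 5, 10 characters in each block.

$$$$$$$$$$$$$$$$$$$$@@@@@%%%%%++++++++++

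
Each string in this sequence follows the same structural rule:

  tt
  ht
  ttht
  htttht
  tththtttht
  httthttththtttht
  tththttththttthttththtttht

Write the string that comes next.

This is a Fibonacci-style word recurrence s(k) = s(k−2)·s(k−1): e.g. tt·ht = ttht.
So term 8 is httthttththtttht·tththttththttthttththtttht.

httthttththttthttththttththttthttththtttht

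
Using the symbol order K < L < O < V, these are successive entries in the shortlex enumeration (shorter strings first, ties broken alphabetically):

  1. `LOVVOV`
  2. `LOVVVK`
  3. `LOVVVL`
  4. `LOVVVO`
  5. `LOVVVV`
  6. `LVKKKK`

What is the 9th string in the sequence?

LVKKKV

Continuing the enumeration 3 steps past LVKKKK: LVKKKK → LVKKKL → LVKKKO → (answer).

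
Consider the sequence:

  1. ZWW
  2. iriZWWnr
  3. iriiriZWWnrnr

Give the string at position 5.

iriiriiriiriZWWnrnrnrnr

s(k+1) = iri·s(k)·nr, so each term gains iri as a prefix and nr as a suffix.
From iriiriZWWnrnr, 2 further steps: iriiriZWWnrnr → iriiriiriZWWnrnrnr → (answer).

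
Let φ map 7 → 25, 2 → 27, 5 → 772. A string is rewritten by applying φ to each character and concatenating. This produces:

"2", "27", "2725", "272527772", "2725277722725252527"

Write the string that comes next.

Rewriting the 19 symbols of 2725277722725252527 one by one yields 27 25 27 772 27 25 25 25 27 27 25 27 772 27 772 27 772 27 25; concatenated:

272527772272525252727252777227772277722725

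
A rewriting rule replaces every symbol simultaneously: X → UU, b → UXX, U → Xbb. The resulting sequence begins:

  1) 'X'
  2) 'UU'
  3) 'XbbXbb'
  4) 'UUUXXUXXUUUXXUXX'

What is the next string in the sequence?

Rewriting the 16 symbols of UUUXXUXXUUUXXUXX one by one yields Xbb Xbb Xbb UU UU Xbb UU UU Xbb Xbb Xbb UU UU Xbb UU UU; concatenated:

XbbXbbXbbUUUUXbbUUUUXbbXbbXbbUUUUXbbUUUU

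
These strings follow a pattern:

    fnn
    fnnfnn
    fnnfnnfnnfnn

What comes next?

Every step duplicates the string.
So the next term is two copies of fnnfnnfnnfnn.

fnnfnnfnnfnnfnnfnnfnnfnn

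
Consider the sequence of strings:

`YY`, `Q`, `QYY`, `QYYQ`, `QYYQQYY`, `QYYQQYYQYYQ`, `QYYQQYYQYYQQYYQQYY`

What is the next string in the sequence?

This is a Fibonacci-style word recurrence s(k) = s(k−1)·s(k−2): e.g. Q·YY = QYY.
Continuing: QYYQQYYQYYQQYYQQYY · QYYQQYYQYYQ gives term 8.

QYYQQYYQYYQQYYQQYYQYYQQYYQYYQ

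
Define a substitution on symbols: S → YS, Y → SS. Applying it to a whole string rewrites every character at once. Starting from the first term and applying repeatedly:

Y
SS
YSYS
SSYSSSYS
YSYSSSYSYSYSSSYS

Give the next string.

Applying the rule to each of the 16 symbols of YSYSSSYSYSYSSSYS gives the pieces SS YS SS YS YS YS SS YS SS YS SS YS YS YS SS YS, which concatenate to the answer.

SSYSSSYSYSYSSSYSSSYSSSYSYSYSSSYS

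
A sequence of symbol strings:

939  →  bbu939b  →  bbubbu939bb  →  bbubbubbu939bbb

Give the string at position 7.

bbubbubbubbubbubbu939bbbbbb

Each term wraps the previous one in bbu on the left and b on the right.
From bbubbubbu939bbb, 3 further steps: bbubbubbu939bbb → bbubbubbubbu939bbbb → bbubbubbubbubbu939bbbbb → (answer).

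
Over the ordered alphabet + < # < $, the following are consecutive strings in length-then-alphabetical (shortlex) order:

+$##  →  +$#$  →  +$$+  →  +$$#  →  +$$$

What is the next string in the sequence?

#+++

Treat +$$$ as a base-3 numeral over the given alphabet and add one, carrying through any trailing $'s.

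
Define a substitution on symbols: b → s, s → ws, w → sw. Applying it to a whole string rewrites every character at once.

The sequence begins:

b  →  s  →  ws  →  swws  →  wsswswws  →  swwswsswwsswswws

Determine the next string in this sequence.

Applying the rule to each of the 16 symbols of swwswsswwsswswws gives the pieces ws sw sw ws sw ws ws sw sw ws ws sw ws sw sw ws, which concatenate to the answer.

wsswswwsswwswsswswwswsswwsswswws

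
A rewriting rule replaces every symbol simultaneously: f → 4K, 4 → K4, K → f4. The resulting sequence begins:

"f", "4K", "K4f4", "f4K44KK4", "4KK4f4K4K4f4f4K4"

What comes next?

K4f4f4K44KK4f4K4f4K44KK44KK4f4K4

φ(4KK4f4K4K4f4f4K4) expands symbol-by-symbol to K4 f4 f4 K4 4K K4 f4 K4 f4 K4 4K K4 4K K4 f4 K4; joining the 16 pieces gives the next term.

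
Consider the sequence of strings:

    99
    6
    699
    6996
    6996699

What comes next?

69966996996

This is a Fibonacci-style word recurrence s(k) = s(k−1)·s(k−2): e.g. 6·99 = 699.
The next term joins 6996699 and 6996.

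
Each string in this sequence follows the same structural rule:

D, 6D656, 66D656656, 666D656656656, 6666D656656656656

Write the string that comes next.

Each term wraps the previous one in 6 on the left and 656 on the right.
One more step from 6666D656656656656 gives the answer.

66666D656656656656656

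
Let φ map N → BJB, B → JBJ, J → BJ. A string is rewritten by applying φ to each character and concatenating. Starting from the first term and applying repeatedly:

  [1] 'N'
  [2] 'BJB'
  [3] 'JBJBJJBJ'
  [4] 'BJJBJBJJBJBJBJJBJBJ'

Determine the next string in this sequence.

φ(BJJBJBJJBJBJBJJBJBJ) expands symbol-by-symbol to JBJ BJ BJ JBJ BJ JBJ BJ BJ JBJ BJ JBJ BJ JBJ BJ BJ JBJ BJ JBJ BJ; joining the 19 pieces gives the next term.

JBJBJBJJBJBJJBJBJBJJBJBJJBJBJJBJBJBJJBJBJJBJBJ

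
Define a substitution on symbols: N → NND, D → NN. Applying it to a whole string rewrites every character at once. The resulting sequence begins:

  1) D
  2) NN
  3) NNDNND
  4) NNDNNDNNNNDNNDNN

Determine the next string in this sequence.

Applying the rule to each of the 16 symbols of NNDNNDNNNNDNNDNN gives the pieces NND NND NN NND NND NN NND NND NND NND NN NND NND NN NND NND, which concatenate to the answer.

NNDNNDNNNNDNNDNNNNDNNDNNDNNDNNNNDNNDNNNNDNND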